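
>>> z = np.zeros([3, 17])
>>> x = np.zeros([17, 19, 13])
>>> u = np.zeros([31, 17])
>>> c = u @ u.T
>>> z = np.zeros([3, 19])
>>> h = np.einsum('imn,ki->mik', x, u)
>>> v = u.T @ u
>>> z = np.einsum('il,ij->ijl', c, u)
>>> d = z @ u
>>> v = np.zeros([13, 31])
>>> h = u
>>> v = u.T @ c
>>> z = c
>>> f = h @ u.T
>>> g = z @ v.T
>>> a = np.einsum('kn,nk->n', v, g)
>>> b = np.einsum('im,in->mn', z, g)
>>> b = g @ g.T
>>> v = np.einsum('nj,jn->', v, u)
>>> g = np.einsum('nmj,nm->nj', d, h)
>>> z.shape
(31, 31)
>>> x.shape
(17, 19, 13)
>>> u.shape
(31, 17)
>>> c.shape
(31, 31)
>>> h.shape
(31, 17)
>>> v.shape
()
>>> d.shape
(31, 17, 17)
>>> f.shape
(31, 31)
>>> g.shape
(31, 17)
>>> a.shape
(31,)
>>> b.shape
(31, 31)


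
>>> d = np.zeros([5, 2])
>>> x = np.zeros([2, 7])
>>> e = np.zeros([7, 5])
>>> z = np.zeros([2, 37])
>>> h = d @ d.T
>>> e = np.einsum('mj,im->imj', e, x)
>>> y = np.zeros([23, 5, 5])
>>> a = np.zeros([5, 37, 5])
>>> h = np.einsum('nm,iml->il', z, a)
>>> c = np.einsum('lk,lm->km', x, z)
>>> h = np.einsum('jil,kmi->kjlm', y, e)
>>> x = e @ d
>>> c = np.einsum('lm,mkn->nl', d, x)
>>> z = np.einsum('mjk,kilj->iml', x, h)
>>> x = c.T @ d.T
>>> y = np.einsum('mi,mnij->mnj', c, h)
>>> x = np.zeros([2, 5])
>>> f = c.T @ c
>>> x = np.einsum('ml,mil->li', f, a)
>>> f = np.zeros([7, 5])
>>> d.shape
(5, 2)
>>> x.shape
(5, 37)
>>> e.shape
(2, 7, 5)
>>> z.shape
(23, 2, 5)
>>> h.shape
(2, 23, 5, 7)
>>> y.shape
(2, 23, 7)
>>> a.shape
(5, 37, 5)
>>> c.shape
(2, 5)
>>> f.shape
(7, 5)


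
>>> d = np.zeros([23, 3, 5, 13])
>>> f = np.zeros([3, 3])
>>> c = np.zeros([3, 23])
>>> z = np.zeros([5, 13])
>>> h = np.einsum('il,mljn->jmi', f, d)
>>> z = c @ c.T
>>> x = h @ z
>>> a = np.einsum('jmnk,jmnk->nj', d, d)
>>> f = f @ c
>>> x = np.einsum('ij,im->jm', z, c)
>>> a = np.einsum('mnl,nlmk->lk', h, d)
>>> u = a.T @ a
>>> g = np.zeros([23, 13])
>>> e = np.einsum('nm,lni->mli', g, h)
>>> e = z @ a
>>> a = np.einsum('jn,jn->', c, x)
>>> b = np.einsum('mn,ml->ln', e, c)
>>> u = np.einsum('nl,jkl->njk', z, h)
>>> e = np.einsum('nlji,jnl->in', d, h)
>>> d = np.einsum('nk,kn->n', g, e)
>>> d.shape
(23,)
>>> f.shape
(3, 23)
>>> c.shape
(3, 23)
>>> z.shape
(3, 3)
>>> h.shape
(5, 23, 3)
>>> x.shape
(3, 23)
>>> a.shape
()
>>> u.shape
(3, 5, 23)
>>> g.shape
(23, 13)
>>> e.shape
(13, 23)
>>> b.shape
(23, 13)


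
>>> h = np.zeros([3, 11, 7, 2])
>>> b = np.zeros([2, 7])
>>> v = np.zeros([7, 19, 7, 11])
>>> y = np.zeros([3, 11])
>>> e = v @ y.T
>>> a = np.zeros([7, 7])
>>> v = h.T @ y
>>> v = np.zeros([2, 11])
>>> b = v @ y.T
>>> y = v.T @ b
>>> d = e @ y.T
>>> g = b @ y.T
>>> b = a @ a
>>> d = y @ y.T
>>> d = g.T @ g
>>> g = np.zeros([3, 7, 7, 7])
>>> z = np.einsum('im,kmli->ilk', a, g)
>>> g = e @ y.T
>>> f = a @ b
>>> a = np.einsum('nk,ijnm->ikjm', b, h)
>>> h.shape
(3, 11, 7, 2)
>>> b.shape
(7, 7)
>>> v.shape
(2, 11)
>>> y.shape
(11, 3)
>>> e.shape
(7, 19, 7, 3)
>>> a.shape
(3, 7, 11, 2)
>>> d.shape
(11, 11)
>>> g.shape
(7, 19, 7, 11)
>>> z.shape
(7, 7, 3)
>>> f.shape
(7, 7)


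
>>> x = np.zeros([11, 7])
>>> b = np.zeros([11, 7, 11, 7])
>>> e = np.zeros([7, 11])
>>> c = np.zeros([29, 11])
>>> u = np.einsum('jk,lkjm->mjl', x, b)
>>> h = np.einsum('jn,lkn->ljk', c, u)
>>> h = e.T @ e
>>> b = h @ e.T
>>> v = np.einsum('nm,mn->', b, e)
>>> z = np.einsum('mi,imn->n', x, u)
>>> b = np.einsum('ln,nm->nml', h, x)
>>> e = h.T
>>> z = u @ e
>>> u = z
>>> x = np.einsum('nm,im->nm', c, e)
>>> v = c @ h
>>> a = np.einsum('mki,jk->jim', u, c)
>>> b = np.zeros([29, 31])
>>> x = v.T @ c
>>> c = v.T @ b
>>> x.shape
(11, 11)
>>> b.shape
(29, 31)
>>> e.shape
(11, 11)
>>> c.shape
(11, 31)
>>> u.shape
(7, 11, 11)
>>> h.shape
(11, 11)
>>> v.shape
(29, 11)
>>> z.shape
(7, 11, 11)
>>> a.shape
(29, 11, 7)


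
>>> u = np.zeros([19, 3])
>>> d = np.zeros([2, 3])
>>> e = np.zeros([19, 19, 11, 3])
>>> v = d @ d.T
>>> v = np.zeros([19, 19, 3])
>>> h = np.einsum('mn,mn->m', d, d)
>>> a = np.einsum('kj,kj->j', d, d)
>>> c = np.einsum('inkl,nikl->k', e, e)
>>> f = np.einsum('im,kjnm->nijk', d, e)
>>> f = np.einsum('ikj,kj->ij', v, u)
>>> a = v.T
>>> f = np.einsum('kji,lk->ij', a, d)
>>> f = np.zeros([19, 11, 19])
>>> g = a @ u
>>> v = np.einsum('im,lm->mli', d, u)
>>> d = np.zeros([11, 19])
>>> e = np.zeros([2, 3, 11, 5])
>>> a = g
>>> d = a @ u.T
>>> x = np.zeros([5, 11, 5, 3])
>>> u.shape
(19, 3)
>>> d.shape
(3, 19, 19)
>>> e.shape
(2, 3, 11, 5)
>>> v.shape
(3, 19, 2)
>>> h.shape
(2,)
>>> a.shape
(3, 19, 3)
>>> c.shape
(11,)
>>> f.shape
(19, 11, 19)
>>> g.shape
(3, 19, 3)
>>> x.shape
(5, 11, 5, 3)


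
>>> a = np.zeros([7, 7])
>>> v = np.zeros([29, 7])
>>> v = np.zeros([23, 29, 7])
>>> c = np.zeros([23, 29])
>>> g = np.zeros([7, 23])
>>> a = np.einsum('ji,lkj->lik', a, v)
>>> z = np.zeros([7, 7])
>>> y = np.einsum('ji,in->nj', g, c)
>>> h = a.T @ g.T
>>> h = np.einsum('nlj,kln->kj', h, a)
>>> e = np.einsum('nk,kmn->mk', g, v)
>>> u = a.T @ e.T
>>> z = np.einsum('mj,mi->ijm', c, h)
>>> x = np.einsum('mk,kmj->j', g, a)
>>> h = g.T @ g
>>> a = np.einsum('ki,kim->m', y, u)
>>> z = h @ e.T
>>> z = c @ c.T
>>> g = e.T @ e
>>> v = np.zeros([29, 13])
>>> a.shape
(29,)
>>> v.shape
(29, 13)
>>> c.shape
(23, 29)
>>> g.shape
(23, 23)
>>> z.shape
(23, 23)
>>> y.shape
(29, 7)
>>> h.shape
(23, 23)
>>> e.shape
(29, 23)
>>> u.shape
(29, 7, 29)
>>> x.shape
(29,)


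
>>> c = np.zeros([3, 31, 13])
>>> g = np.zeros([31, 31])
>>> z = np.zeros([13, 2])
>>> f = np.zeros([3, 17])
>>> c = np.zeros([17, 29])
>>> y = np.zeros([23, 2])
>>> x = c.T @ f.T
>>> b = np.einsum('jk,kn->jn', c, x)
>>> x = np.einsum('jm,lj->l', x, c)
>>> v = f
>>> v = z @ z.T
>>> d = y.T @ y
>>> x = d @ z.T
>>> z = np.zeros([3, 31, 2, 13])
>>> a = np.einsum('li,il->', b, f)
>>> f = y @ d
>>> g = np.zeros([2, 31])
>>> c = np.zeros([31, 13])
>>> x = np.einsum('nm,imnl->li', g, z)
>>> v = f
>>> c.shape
(31, 13)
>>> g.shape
(2, 31)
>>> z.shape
(3, 31, 2, 13)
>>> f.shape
(23, 2)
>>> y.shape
(23, 2)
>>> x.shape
(13, 3)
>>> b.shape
(17, 3)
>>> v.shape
(23, 2)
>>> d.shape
(2, 2)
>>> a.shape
()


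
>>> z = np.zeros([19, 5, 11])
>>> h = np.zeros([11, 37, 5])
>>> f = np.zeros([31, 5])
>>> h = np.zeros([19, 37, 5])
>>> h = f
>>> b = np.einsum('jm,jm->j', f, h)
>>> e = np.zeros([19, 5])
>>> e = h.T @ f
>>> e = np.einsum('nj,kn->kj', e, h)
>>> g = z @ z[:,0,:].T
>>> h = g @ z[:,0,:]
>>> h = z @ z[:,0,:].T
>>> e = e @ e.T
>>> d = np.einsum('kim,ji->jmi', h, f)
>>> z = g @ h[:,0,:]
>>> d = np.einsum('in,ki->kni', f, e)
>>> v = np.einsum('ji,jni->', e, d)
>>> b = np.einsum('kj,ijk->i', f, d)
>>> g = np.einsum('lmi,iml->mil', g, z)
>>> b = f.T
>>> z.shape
(19, 5, 19)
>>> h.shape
(19, 5, 19)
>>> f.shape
(31, 5)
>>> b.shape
(5, 31)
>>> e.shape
(31, 31)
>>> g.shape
(5, 19, 19)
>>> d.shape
(31, 5, 31)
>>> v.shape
()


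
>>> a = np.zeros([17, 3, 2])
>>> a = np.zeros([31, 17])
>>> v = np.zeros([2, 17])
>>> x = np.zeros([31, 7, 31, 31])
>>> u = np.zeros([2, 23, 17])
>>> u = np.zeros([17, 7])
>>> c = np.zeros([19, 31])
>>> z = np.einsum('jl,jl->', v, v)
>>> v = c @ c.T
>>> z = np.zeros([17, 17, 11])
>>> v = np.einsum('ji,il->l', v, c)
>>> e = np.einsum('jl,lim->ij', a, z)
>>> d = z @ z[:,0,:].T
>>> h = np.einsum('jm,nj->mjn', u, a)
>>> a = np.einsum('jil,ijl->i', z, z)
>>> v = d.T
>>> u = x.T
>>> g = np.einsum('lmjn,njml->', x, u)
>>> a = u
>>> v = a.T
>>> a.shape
(31, 31, 7, 31)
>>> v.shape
(31, 7, 31, 31)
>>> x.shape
(31, 7, 31, 31)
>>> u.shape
(31, 31, 7, 31)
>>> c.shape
(19, 31)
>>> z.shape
(17, 17, 11)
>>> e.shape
(17, 31)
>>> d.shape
(17, 17, 17)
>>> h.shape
(7, 17, 31)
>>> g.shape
()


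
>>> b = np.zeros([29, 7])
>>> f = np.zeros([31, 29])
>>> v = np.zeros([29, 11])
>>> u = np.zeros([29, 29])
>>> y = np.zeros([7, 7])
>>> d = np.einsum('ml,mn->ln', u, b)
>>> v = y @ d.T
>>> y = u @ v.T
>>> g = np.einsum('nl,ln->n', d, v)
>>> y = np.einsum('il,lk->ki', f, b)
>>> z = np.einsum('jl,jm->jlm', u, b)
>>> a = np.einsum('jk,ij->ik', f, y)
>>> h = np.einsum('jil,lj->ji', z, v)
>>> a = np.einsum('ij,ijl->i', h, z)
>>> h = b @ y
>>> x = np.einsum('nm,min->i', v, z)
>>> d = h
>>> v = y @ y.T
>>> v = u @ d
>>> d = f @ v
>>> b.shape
(29, 7)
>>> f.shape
(31, 29)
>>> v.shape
(29, 31)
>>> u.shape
(29, 29)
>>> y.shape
(7, 31)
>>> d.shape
(31, 31)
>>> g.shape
(29,)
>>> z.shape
(29, 29, 7)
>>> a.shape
(29,)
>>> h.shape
(29, 31)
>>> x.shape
(29,)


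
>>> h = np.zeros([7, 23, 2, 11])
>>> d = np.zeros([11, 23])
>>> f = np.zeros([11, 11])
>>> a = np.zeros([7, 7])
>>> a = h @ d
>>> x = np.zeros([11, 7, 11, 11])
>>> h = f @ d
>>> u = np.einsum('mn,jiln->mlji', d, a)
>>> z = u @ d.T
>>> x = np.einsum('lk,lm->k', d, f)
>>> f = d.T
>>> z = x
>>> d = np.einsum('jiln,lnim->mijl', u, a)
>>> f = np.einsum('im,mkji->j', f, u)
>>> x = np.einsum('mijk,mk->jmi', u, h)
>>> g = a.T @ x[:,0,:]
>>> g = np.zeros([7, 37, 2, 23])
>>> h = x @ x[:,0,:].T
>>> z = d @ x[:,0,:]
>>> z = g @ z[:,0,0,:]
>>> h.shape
(7, 11, 7)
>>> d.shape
(23, 2, 11, 7)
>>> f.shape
(7,)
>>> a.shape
(7, 23, 2, 23)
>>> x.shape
(7, 11, 2)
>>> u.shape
(11, 2, 7, 23)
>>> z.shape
(7, 37, 2, 2)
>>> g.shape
(7, 37, 2, 23)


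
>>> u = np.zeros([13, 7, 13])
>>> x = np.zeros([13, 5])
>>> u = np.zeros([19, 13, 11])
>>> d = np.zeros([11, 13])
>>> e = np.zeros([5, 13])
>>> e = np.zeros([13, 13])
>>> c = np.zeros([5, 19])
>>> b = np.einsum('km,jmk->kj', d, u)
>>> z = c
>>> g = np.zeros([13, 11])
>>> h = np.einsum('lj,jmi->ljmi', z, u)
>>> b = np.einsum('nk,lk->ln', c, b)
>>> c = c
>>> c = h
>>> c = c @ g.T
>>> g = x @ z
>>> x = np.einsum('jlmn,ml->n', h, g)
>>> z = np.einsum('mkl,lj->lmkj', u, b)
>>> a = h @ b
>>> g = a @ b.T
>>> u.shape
(19, 13, 11)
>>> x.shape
(11,)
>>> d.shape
(11, 13)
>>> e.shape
(13, 13)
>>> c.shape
(5, 19, 13, 13)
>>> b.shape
(11, 5)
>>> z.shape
(11, 19, 13, 5)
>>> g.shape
(5, 19, 13, 11)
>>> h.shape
(5, 19, 13, 11)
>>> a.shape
(5, 19, 13, 5)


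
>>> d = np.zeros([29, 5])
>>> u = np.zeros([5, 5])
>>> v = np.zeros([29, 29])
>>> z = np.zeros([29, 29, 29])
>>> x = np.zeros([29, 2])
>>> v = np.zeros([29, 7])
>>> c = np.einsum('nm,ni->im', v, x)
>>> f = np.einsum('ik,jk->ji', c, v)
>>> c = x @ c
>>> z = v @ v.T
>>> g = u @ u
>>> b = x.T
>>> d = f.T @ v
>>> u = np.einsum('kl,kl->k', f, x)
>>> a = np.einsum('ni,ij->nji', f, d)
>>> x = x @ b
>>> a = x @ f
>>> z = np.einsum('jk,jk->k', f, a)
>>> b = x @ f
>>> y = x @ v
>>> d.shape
(2, 7)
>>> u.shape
(29,)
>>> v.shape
(29, 7)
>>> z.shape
(2,)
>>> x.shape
(29, 29)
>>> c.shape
(29, 7)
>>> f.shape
(29, 2)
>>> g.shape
(5, 5)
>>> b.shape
(29, 2)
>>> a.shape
(29, 2)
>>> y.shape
(29, 7)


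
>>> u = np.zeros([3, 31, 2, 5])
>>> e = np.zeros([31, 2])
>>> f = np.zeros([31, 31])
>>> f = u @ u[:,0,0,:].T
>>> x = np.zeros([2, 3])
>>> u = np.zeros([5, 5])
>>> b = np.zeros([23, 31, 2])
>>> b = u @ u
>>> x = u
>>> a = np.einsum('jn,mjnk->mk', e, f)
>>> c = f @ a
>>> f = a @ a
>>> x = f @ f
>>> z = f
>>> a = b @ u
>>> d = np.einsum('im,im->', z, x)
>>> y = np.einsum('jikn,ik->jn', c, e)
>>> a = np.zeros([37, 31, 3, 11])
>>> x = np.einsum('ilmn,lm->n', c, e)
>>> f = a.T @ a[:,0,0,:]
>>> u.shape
(5, 5)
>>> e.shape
(31, 2)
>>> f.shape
(11, 3, 31, 11)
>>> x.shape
(3,)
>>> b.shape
(5, 5)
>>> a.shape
(37, 31, 3, 11)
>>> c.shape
(3, 31, 2, 3)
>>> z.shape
(3, 3)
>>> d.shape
()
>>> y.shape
(3, 3)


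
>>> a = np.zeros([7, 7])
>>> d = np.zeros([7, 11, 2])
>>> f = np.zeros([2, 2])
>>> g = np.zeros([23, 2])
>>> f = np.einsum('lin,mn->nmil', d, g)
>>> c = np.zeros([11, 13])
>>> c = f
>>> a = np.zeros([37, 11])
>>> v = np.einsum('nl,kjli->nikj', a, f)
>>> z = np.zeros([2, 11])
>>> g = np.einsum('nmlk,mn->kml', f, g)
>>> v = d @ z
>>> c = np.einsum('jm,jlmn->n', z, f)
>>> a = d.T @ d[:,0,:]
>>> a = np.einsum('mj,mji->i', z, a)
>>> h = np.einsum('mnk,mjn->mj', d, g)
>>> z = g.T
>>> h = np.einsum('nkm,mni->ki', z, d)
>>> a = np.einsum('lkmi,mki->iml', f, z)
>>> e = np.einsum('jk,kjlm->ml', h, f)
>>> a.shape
(7, 11, 2)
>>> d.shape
(7, 11, 2)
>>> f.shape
(2, 23, 11, 7)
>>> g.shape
(7, 23, 11)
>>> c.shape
(7,)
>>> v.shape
(7, 11, 11)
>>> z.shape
(11, 23, 7)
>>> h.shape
(23, 2)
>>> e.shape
(7, 11)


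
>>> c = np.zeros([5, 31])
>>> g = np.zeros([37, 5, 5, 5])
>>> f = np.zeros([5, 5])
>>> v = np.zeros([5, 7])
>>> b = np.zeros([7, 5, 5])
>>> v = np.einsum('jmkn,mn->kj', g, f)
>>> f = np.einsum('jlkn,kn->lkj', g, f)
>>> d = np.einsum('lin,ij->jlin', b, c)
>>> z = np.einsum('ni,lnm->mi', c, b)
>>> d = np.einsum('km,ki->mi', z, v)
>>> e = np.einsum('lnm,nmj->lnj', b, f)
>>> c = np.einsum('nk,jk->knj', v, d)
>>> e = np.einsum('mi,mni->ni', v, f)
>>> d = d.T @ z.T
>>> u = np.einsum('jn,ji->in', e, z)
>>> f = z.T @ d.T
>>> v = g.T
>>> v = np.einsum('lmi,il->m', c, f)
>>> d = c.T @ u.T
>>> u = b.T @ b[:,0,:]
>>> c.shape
(37, 5, 31)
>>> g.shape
(37, 5, 5, 5)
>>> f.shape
(31, 37)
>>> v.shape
(5,)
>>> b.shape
(7, 5, 5)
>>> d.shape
(31, 5, 31)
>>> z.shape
(5, 31)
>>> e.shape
(5, 37)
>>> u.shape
(5, 5, 5)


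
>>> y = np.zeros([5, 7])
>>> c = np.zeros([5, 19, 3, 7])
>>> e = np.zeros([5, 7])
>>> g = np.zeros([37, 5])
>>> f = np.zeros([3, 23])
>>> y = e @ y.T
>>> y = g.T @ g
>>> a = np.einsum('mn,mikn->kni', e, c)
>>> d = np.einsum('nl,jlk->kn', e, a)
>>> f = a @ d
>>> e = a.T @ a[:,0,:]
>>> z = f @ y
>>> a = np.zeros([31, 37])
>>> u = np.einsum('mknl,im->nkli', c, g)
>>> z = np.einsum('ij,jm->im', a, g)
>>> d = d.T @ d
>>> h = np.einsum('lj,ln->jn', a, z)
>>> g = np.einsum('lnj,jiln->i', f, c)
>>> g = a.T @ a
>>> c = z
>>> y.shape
(5, 5)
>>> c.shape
(31, 5)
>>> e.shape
(19, 7, 19)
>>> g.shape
(37, 37)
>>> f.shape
(3, 7, 5)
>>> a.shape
(31, 37)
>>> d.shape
(5, 5)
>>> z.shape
(31, 5)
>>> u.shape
(3, 19, 7, 37)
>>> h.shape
(37, 5)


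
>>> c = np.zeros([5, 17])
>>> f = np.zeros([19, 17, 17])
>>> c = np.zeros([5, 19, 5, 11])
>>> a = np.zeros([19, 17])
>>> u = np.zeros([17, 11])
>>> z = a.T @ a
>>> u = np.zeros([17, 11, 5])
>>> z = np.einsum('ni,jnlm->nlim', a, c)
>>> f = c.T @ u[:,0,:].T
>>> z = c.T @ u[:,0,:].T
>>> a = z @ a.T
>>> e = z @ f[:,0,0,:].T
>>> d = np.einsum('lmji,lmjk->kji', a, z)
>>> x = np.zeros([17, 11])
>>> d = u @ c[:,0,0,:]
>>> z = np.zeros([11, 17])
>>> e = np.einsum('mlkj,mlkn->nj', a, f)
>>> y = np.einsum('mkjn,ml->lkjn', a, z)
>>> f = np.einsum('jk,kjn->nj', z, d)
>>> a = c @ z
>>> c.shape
(5, 19, 5, 11)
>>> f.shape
(11, 11)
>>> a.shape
(5, 19, 5, 17)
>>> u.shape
(17, 11, 5)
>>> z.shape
(11, 17)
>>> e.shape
(17, 19)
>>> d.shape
(17, 11, 11)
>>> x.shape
(17, 11)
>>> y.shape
(17, 5, 19, 19)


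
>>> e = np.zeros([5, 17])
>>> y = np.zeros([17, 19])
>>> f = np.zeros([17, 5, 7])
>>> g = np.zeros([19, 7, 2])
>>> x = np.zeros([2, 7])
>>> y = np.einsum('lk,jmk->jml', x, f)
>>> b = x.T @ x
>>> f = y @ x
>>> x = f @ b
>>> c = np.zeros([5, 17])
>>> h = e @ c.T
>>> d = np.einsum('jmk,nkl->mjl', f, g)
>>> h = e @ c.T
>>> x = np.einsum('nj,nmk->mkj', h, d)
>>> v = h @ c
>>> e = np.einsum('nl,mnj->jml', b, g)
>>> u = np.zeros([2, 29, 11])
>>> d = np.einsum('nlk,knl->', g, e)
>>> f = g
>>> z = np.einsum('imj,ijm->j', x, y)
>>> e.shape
(2, 19, 7)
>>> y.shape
(17, 5, 2)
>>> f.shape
(19, 7, 2)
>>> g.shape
(19, 7, 2)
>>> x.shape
(17, 2, 5)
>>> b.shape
(7, 7)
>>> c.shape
(5, 17)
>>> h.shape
(5, 5)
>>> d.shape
()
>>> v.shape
(5, 17)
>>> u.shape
(2, 29, 11)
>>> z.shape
(5,)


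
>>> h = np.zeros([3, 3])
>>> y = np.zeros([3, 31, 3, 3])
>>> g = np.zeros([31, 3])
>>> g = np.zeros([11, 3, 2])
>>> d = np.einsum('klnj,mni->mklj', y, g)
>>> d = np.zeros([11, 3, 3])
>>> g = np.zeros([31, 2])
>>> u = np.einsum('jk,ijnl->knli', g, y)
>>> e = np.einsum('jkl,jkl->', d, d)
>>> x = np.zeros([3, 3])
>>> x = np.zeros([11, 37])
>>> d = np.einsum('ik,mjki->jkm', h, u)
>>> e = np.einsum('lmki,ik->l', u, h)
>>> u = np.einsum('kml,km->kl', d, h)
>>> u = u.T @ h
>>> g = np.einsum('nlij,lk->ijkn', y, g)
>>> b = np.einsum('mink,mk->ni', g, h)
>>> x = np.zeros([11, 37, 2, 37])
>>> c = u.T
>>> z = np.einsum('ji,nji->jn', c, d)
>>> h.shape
(3, 3)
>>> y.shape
(3, 31, 3, 3)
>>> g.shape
(3, 3, 2, 3)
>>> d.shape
(3, 3, 2)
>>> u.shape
(2, 3)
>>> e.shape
(2,)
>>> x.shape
(11, 37, 2, 37)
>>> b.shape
(2, 3)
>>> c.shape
(3, 2)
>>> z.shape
(3, 3)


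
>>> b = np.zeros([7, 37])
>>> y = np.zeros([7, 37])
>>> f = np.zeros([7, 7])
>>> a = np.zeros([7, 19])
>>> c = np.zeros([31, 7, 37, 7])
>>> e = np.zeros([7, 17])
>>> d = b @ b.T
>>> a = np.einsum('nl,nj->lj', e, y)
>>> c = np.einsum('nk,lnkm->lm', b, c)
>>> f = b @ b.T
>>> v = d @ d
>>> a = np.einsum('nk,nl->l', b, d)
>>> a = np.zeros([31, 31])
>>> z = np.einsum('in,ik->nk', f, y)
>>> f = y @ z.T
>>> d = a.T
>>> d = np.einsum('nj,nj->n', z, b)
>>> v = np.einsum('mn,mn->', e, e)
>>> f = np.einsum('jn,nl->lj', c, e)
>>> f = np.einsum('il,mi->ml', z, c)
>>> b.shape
(7, 37)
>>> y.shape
(7, 37)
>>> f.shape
(31, 37)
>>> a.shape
(31, 31)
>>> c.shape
(31, 7)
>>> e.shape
(7, 17)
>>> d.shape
(7,)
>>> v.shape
()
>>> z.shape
(7, 37)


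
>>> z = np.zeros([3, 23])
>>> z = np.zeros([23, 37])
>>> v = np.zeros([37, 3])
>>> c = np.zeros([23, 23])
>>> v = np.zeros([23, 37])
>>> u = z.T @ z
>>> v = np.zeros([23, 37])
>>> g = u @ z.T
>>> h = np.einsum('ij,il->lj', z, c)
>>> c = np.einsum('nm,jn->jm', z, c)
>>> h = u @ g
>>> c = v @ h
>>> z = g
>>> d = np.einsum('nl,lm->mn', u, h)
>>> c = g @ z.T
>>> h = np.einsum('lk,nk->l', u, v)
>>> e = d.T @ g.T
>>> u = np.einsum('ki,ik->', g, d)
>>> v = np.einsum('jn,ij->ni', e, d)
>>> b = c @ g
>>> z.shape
(37, 23)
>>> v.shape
(37, 23)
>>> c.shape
(37, 37)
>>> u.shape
()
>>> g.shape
(37, 23)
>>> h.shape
(37,)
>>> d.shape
(23, 37)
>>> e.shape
(37, 37)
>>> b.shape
(37, 23)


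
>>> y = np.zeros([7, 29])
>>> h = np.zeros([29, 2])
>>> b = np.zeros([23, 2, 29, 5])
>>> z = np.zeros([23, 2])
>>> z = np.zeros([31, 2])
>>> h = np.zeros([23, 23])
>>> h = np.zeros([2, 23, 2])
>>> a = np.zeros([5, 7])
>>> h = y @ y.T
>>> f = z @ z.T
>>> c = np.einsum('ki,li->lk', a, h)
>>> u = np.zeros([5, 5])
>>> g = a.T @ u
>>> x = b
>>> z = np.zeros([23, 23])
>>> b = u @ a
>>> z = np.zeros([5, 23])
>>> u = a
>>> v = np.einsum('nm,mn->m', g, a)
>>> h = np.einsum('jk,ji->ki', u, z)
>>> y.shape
(7, 29)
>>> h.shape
(7, 23)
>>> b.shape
(5, 7)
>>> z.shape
(5, 23)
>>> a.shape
(5, 7)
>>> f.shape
(31, 31)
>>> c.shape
(7, 5)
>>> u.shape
(5, 7)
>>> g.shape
(7, 5)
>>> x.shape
(23, 2, 29, 5)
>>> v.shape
(5,)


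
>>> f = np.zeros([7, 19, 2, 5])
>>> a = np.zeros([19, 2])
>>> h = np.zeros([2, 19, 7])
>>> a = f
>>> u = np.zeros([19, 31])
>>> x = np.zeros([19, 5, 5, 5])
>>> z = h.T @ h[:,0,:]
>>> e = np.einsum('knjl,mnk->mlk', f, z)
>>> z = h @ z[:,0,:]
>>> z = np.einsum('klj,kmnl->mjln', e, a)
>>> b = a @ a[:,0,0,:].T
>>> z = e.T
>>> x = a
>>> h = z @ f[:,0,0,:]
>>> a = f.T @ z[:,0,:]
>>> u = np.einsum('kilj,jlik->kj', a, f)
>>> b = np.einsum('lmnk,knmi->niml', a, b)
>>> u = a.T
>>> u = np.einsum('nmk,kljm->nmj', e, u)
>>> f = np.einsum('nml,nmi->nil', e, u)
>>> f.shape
(7, 2, 7)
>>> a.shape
(5, 2, 19, 7)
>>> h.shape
(7, 5, 5)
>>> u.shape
(7, 5, 2)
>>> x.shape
(7, 19, 2, 5)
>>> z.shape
(7, 5, 7)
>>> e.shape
(7, 5, 7)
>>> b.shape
(19, 7, 2, 5)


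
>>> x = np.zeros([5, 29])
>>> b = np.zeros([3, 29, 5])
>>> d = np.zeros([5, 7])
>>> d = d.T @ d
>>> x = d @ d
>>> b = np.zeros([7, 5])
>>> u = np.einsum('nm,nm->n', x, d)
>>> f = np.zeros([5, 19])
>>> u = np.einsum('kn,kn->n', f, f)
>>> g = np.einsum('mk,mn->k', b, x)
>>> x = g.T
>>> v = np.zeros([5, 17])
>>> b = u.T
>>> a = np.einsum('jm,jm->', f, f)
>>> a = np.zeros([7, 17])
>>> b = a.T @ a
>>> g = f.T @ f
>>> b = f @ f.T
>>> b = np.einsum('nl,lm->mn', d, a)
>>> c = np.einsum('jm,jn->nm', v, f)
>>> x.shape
(5,)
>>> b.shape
(17, 7)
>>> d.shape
(7, 7)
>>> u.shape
(19,)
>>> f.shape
(5, 19)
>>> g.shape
(19, 19)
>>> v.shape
(5, 17)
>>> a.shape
(7, 17)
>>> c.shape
(19, 17)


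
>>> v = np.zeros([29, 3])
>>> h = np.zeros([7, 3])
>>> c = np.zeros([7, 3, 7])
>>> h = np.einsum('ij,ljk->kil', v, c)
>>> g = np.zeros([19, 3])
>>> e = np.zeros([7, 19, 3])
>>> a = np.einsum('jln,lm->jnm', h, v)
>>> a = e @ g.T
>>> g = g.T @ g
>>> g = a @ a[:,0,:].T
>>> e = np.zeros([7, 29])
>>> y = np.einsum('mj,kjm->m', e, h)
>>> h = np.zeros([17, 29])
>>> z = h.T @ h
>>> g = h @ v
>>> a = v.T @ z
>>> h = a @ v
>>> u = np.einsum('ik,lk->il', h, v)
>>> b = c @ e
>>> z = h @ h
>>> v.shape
(29, 3)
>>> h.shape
(3, 3)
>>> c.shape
(7, 3, 7)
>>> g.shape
(17, 3)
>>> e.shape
(7, 29)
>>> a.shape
(3, 29)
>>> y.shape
(7,)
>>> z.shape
(3, 3)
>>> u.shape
(3, 29)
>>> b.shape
(7, 3, 29)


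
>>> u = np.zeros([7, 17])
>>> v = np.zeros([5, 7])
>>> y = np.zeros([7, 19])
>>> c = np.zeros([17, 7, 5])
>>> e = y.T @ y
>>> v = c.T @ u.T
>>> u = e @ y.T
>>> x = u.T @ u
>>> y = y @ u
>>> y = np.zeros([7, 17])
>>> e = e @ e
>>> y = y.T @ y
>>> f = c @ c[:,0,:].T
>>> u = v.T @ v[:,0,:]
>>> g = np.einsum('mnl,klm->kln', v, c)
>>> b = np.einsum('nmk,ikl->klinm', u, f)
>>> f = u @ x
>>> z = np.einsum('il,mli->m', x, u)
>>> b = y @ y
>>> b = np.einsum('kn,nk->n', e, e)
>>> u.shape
(7, 7, 7)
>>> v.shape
(5, 7, 7)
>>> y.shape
(17, 17)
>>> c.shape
(17, 7, 5)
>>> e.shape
(19, 19)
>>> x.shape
(7, 7)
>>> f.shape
(7, 7, 7)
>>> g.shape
(17, 7, 7)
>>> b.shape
(19,)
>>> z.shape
(7,)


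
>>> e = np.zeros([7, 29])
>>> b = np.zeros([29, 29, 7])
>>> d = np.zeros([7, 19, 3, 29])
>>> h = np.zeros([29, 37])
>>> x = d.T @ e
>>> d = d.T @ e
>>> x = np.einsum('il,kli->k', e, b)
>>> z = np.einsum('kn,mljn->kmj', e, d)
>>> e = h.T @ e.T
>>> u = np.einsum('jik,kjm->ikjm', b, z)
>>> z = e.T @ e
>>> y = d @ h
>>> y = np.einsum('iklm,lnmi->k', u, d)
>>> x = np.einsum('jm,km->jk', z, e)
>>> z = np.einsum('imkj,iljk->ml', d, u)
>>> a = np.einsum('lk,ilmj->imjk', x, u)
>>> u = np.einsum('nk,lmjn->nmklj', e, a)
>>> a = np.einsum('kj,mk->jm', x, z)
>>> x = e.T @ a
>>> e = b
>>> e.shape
(29, 29, 7)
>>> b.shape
(29, 29, 7)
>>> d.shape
(29, 3, 19, 29)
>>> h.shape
(29, 37)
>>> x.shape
(7, 3)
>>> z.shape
(3, 7)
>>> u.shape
(37, 29, 7, 29, 19)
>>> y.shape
(7,)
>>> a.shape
(37, 3)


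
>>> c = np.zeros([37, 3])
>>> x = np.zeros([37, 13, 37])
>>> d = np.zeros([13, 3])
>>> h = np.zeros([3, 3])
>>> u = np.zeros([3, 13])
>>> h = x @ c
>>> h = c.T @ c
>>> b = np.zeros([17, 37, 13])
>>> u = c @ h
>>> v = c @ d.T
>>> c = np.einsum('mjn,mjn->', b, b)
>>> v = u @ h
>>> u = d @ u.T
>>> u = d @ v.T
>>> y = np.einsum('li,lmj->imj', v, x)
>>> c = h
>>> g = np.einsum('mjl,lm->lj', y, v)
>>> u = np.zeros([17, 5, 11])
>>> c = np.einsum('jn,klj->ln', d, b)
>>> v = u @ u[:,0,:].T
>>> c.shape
(37, 3)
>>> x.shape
(37, 13, 37)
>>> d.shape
(13, 3)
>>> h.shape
(3, 3)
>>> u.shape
(17, 5, 11)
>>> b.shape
(17, 37, 13)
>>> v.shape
(17, 5, 17)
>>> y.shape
(3, 13, 37)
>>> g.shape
(37, 13)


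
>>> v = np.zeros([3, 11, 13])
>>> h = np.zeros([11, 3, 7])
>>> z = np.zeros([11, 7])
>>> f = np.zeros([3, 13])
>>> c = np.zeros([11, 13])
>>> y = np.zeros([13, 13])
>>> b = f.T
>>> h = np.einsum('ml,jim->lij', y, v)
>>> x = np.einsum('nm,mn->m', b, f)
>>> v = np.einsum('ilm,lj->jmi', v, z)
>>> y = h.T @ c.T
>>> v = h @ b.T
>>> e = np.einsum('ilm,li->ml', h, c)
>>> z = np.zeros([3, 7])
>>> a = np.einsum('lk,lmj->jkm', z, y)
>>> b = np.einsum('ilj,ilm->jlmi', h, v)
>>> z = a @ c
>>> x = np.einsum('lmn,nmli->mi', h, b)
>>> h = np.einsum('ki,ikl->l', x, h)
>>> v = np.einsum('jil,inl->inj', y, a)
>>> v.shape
(11, 7, 3)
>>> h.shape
(3,)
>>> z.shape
(11, 7, 13)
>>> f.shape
(3, 13)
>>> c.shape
(11, 13)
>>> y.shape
(3, 11, 11)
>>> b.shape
(3, 11, 13, 13)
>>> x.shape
(11, 13)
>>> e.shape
(3, 11)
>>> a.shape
(11, 7, 11)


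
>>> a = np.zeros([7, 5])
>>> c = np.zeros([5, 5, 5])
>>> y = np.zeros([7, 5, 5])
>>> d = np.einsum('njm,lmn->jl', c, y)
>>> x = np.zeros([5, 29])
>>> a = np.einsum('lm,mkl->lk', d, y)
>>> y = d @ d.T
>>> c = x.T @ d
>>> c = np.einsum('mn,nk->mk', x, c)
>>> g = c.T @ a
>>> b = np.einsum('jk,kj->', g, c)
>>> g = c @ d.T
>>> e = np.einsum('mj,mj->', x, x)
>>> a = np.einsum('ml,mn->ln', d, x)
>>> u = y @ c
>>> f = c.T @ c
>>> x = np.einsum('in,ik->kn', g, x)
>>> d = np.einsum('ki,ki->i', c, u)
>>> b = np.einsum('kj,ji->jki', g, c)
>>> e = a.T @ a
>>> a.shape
(7, 29)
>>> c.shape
(5, 7)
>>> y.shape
(5, 5)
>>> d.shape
(7,)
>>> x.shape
(29, 5)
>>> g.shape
(5, 5)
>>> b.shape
(5, 5, 7)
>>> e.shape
(29, 29)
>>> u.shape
(5, 7)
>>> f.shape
(7, 7)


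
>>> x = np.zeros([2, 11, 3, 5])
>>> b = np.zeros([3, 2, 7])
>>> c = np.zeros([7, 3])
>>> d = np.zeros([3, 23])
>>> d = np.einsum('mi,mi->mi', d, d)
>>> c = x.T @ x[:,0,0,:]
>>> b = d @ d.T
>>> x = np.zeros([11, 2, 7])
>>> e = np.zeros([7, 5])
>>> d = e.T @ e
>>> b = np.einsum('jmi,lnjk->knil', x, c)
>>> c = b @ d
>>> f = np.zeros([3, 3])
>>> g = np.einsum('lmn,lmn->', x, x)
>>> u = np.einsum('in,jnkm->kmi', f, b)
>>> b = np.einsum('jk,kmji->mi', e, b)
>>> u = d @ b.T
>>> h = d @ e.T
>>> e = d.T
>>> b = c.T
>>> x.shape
(11, 2, 7)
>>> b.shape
(5, 7, 3, 5)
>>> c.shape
(5, 3, 7, 5)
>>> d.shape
(5, 5)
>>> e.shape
(5, 5)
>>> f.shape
(3, 3)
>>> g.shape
()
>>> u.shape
(5, 3)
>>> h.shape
(5, 7)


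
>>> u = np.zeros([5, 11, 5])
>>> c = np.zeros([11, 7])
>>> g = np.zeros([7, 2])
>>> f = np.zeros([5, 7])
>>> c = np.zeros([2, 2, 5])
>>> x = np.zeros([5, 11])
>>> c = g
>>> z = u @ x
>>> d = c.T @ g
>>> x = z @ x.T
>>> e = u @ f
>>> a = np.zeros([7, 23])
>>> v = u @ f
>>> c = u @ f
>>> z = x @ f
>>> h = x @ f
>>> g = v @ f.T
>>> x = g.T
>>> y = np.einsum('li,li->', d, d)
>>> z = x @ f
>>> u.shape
(5, 11, 5)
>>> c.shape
(5, 11, 7)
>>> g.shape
(5, 11, 5)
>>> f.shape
(5, 7)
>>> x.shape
(5, 11, 5)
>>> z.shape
(5, 11, 7)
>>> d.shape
(2, 2)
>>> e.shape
(5, 11, 7)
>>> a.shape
(7, 23)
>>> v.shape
(5, 11, 7)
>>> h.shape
(5, 11, 7)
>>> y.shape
()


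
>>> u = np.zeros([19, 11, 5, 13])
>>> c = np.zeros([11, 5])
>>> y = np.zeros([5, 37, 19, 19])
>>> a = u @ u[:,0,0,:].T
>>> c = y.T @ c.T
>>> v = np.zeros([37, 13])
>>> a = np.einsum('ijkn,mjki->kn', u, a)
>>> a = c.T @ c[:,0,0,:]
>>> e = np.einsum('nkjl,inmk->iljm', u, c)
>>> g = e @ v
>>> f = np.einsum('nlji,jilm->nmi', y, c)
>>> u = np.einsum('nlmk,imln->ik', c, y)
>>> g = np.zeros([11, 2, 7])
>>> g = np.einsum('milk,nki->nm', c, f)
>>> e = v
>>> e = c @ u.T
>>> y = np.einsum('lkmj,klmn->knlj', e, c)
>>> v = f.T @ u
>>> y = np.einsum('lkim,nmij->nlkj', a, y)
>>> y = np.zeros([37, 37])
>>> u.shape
(5, 11)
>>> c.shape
(19, 19, 37, 11)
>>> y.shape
(37, 37)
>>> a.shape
(11, 37, 19, 11)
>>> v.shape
(19, 11, 11)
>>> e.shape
(19, 19, 37, 5)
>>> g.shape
(5, 19)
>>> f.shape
(5, 11, 19)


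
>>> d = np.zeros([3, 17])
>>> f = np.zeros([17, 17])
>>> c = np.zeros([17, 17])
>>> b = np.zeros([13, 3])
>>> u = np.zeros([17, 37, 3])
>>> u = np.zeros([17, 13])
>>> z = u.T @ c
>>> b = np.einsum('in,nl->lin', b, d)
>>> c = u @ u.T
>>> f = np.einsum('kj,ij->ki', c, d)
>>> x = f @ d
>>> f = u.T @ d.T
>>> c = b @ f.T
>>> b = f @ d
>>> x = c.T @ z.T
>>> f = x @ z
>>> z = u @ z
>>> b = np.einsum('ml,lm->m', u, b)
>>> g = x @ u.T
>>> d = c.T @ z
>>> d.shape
(13, 13, 17)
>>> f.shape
(13, 13, 17)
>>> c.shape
(17, 13, 13)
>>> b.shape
(17,)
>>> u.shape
(17, 13)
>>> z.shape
(17, 17)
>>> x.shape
(13, 13, 13)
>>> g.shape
(13, 13, 17)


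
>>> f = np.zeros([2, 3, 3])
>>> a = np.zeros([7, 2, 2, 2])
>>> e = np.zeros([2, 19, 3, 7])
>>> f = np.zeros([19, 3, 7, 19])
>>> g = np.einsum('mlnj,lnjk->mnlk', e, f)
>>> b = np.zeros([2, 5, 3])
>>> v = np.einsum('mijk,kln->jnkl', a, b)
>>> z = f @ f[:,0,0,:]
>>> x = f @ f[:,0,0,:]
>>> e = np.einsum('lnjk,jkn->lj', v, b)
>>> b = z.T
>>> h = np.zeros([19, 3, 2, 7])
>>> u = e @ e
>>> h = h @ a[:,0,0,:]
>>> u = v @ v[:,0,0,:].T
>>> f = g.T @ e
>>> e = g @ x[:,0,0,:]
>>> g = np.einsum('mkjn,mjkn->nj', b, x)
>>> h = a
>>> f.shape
(19, 19, 3, 2)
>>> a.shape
(7, 2, 2, 2)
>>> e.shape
(2, 3, 19, 19)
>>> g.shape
(19, 3)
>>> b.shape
(19, 7, 3, 19)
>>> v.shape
(2, 3, 2, 5)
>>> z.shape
(19, 3, 7, 19)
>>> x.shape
(19, 3, 7, 19)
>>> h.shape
(7, 2, 2, 2)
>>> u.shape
(2, 3, 2, 2)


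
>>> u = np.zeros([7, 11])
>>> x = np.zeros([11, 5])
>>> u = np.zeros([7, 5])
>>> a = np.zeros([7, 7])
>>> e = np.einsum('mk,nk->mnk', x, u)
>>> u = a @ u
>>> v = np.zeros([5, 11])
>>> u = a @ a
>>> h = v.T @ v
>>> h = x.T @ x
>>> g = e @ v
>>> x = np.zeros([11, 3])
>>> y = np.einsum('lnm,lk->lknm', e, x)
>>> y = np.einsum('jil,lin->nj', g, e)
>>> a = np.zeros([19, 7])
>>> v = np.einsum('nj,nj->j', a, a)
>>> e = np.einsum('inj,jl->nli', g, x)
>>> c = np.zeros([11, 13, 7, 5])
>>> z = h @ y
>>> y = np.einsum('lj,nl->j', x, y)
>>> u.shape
(7, 7)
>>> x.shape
(11, 3)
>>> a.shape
(19, 7)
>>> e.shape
(7, 3, 11)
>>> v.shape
(7,)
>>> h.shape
(5, 5)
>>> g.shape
(11, 7, 11)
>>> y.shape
(3,)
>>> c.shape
(11, 13, 7, 5)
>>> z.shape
(5, 11)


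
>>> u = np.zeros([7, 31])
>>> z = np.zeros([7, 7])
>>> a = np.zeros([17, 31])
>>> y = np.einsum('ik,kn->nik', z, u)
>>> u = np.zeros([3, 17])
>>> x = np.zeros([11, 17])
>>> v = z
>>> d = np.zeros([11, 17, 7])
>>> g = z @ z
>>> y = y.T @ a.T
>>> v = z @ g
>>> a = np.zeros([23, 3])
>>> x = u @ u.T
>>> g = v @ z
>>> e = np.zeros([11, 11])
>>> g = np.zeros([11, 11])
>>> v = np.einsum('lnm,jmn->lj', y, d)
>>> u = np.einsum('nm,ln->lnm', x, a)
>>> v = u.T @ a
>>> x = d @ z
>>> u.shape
(23, 3, 3)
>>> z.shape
(7, 7)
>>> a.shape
(23, 3)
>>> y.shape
(7, 7, 17)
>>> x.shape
(11, 17, 7)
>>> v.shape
(3, 3, 3)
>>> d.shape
(11, 17, 7)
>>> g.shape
(11, 11)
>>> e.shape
(11, 11)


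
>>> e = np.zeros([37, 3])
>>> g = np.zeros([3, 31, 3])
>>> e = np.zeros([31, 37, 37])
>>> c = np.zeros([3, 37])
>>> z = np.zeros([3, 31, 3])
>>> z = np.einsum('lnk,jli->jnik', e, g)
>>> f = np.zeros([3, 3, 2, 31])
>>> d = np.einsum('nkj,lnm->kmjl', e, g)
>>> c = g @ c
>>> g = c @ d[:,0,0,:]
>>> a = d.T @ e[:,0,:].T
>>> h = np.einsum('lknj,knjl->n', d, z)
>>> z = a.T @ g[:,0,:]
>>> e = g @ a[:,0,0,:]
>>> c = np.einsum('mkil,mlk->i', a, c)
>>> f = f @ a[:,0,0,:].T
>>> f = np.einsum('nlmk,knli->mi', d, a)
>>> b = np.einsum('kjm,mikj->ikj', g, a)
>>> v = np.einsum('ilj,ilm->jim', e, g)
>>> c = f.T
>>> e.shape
(3, 31, 31)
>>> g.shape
(3, 31, 3)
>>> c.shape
(31, 37)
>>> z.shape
(31, 3, 37, 3)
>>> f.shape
(37, 31)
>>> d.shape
(37, 3, 37, 3)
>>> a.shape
(3, 37, 3, 31)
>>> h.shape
(37,)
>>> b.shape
(37, 3, 31)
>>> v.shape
(31, 3, 3)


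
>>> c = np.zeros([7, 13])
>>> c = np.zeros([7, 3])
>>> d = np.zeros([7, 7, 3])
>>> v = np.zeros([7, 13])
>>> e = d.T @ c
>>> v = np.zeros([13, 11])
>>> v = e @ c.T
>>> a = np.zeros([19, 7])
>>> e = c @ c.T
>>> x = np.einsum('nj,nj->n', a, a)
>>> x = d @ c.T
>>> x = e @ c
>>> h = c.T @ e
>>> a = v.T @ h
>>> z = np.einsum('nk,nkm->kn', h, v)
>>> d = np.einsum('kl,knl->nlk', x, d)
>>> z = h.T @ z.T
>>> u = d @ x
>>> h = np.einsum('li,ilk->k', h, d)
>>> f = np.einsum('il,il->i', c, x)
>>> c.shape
(7, 3)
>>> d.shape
(7, 3, 7)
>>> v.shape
(3, 7, 7)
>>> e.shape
(7, 7)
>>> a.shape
(7, 7, 7)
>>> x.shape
(7, 3)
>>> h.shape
(7,)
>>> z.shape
(7, 7)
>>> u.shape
(7, 3, 3)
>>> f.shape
(7,)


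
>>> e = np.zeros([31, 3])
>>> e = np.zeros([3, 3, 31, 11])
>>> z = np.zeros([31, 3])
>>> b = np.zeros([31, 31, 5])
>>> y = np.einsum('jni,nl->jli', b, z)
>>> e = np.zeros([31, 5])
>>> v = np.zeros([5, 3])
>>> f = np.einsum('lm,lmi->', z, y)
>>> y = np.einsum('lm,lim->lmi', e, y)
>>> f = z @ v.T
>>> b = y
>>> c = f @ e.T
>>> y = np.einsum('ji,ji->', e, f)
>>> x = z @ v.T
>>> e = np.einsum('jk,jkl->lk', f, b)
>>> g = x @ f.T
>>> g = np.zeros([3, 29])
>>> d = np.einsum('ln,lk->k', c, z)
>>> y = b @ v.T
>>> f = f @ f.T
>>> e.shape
(3, 5)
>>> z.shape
(31, 3)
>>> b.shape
(31, 5, 3)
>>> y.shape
(31, 5, 5)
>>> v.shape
(5, 3)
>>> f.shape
(31, 31)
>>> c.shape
(31, 31)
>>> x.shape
(31, 5)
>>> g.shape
(3, 29)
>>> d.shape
(3,)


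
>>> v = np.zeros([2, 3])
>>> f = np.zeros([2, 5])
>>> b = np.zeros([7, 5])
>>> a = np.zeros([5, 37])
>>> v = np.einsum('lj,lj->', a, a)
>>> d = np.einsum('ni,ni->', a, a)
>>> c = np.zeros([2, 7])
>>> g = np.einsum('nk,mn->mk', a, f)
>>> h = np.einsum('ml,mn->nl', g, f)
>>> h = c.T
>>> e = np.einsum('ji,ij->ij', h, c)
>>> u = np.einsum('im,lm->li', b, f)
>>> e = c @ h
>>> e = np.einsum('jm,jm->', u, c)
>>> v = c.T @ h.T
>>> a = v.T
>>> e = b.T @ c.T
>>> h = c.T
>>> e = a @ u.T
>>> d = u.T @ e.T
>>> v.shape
(7, 7)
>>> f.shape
(2, 5)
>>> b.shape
(7, 5)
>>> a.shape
(7, 7)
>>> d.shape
(7, 7)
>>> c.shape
(2, 7)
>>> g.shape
(2, 37)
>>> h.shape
(7, 2)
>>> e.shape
(7, 2)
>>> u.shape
(2, 7)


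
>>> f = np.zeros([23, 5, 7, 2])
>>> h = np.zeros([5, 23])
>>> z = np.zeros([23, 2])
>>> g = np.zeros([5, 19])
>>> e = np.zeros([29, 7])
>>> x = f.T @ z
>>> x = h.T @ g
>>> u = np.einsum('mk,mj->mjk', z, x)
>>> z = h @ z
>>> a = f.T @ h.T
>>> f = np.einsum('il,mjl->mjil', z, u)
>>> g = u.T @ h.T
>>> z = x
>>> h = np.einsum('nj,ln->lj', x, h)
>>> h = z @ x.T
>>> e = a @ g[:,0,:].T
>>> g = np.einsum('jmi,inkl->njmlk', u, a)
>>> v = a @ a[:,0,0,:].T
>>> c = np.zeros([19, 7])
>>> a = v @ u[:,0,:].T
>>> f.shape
(23, 19, 5, 2)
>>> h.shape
(23, 23)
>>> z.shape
(23, 19)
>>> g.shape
(7, 23, 19, 5, 5)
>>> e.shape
(2, 7, 5, 2)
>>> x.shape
(23, 19)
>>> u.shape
(23, 19, 2)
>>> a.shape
(2, 7, 5, 23)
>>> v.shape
(2, 7, 5, 2)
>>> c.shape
(19, 7)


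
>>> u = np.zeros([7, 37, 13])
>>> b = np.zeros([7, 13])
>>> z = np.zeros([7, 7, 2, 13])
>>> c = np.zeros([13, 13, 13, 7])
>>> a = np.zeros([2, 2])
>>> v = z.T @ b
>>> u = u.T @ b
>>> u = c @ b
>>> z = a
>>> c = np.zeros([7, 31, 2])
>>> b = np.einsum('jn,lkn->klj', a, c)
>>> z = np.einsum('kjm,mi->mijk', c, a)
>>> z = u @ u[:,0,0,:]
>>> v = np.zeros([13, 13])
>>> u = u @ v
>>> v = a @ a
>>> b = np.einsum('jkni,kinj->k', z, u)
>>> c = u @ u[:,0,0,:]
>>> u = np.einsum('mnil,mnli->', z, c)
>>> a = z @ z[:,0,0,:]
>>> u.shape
()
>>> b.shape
(13,)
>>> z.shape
(13, 13, 13, 13)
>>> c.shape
(13, 13, 13, 13)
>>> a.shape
(13, 13, 13, 13)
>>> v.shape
(2, 2)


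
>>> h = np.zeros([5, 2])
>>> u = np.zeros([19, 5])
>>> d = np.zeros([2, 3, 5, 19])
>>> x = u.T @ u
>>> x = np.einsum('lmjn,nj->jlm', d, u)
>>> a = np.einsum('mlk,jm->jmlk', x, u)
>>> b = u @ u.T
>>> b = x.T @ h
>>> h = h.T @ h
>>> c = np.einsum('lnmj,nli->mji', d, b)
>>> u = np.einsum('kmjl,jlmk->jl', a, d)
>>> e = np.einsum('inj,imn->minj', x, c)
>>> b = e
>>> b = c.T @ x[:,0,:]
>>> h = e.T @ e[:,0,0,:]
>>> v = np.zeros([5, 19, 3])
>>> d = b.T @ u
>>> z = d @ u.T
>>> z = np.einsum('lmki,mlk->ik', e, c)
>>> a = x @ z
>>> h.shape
(3, 2, 5, 3)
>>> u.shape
(2, 3)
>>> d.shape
(3, 19, 3)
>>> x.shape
(5, 2, 3)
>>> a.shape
(5, 2, 2)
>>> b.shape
(2, 19, 3)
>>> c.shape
(5, 19, 2)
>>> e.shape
(19, 5, 2, 3)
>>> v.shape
(5, 19, 3)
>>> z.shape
(3, 2)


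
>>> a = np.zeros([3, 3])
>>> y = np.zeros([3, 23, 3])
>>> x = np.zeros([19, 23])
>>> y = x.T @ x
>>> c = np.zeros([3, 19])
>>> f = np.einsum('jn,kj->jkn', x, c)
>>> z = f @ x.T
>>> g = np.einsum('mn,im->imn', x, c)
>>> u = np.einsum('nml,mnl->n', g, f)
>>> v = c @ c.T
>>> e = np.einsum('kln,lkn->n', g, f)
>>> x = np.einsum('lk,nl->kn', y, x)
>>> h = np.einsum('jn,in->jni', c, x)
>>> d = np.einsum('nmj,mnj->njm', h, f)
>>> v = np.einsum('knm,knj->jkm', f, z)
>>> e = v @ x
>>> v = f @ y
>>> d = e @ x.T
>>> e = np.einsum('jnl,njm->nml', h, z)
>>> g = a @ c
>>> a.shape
(3, 3)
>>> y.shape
(23, 23)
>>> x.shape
(23, 19)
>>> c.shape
(3, 19)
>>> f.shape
(19, 3, 23)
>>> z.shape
(19, 3, 19)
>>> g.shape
(3, 19)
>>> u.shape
(3,)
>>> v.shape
(19, 3, 23)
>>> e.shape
(19, 19, 23)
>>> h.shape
(3, 19, 23)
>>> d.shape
(19, 19, 23)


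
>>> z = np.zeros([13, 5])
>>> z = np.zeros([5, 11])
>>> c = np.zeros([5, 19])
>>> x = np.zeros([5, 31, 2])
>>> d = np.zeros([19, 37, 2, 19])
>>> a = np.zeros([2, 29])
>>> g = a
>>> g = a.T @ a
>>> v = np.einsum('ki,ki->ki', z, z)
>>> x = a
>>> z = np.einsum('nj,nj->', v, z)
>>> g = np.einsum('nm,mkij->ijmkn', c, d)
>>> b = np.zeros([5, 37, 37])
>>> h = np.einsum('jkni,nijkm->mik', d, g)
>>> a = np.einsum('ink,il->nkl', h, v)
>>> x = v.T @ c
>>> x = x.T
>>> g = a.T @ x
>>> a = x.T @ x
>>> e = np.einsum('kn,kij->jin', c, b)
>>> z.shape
()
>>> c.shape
(5, 19)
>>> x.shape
(19, 11)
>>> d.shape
(19, 37, 2, 19)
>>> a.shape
(11, 11)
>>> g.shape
(11, 37, 11)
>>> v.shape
(5, 11)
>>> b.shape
(5, 37, 37)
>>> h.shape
(5, 19, 37)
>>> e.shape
(37, 37, 19)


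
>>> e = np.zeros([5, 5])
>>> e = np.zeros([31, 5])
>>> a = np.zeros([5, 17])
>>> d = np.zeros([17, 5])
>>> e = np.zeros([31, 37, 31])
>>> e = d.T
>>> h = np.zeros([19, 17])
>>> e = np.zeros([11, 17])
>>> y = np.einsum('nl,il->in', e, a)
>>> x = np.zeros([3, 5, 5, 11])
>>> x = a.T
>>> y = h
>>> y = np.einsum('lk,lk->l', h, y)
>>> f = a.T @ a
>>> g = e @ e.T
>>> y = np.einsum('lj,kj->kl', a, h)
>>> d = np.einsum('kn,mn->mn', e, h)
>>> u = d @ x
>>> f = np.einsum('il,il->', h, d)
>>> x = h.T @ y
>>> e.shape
(11, 17)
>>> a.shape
(5, 17)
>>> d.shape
(19, 17)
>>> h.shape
(19, 17)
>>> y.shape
(19, 5)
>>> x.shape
(17, 5)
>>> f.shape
()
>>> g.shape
(11, 11)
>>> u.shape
(19, 5)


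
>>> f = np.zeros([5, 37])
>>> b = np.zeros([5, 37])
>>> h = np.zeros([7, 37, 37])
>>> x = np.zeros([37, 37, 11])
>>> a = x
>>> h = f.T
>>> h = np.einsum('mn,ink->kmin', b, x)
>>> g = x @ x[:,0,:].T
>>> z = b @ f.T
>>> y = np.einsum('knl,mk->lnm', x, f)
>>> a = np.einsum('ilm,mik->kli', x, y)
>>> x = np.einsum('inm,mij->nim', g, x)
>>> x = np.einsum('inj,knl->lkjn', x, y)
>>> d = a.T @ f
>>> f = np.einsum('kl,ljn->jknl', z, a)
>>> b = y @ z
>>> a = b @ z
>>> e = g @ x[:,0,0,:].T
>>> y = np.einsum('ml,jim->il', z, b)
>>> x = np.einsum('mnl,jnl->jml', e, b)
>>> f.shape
(37, 5, 37, 5)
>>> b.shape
(11, 37, 5)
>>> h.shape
(11, 5, 37, 37)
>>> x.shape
(11, 37, 5)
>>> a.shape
(11, 37, 5)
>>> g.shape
(37, 37, 37)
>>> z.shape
(5, 5)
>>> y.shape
(37, 5)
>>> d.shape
(37, 37, 37)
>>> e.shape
(37, 37, 5)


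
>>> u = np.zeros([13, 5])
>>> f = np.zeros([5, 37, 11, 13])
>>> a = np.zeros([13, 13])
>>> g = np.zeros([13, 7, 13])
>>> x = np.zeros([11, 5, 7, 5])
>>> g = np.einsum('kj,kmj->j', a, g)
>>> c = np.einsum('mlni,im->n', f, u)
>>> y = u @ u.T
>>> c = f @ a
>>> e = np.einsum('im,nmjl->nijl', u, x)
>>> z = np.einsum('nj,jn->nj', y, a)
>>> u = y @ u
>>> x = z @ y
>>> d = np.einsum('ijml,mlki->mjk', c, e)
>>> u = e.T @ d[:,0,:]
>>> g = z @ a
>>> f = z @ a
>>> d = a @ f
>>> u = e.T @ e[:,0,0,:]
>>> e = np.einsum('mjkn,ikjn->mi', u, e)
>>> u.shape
(5, 7, 13, 5)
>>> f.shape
(13, 13)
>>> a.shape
(13, 13)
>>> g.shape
(13, 13)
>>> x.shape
(13, 13)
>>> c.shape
(5, 37, 11, 13)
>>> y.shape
(13, 13)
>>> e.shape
(5, 11)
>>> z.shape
(13, 13)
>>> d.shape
(13, 13)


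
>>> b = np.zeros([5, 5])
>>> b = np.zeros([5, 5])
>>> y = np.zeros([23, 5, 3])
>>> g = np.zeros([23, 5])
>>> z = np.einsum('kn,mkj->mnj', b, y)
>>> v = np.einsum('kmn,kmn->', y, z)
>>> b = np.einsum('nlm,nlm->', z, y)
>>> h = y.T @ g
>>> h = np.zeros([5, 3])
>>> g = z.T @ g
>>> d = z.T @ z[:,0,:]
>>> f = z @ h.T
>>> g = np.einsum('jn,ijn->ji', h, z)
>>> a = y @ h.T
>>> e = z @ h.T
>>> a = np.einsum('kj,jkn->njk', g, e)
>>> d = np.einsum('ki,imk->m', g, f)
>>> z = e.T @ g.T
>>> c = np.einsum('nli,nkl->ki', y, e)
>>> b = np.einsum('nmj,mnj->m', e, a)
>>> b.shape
(5,)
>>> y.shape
(23, 5, 3)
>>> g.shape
(5, 23)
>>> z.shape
(5, 5, 5)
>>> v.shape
()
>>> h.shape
(5, 3)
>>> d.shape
(5,)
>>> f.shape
(23, 5, 5)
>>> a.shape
(5, 23, 5)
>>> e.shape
(23, 5, 5)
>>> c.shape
(5, 3)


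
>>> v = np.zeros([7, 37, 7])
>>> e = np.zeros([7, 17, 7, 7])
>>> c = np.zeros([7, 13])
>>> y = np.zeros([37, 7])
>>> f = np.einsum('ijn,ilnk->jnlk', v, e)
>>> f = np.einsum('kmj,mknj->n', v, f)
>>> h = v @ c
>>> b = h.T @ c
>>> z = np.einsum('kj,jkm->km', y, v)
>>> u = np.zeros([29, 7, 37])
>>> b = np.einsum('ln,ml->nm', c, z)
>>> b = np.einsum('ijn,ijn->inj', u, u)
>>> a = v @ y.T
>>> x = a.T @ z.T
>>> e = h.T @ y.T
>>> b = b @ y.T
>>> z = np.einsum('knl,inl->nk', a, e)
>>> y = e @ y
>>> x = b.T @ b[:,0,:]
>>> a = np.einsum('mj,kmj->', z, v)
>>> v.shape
(7, 37, 7)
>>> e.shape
(13, 37, 37)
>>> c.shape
(7, 13)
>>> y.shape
(13, 37, 7)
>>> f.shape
(17,)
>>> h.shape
(7, 37, 13)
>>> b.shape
(29, 37, 37)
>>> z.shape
(37, 7)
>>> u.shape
(29, 7, 37)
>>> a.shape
()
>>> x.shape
(37, 37, 37)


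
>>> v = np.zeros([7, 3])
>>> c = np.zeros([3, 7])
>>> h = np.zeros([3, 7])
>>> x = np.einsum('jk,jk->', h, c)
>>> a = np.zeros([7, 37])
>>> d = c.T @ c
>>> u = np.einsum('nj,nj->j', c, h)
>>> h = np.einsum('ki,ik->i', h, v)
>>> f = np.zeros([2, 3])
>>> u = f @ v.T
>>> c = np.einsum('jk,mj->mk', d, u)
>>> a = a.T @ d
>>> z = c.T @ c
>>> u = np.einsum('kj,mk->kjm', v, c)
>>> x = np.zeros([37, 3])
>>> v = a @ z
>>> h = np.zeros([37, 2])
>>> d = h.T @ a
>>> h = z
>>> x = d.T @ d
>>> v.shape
(37, 7)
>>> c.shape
(2, 7)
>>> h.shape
(7, 7)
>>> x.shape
(7, 7)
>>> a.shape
(37, 7)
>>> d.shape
(2, 7)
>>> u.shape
(7, 3, 2)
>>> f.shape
(2, 3)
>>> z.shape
(7, 7)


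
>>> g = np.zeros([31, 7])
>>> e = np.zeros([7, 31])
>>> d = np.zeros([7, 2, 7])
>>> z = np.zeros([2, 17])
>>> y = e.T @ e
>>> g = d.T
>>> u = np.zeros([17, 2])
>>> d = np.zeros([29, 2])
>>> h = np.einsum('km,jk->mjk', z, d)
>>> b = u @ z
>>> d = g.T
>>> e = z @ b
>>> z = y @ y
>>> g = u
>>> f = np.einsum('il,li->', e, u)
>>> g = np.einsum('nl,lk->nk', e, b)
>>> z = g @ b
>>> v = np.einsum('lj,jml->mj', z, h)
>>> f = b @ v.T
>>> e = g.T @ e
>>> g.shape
(2, 17)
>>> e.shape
(17, 17)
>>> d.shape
(7, 2, 7)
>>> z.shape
(2, 17)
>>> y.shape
(31, 31)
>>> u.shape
(17, 2)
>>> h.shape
(17, 29, 2)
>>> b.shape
(17, 17)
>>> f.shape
(17, 29)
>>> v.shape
(29, 17)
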